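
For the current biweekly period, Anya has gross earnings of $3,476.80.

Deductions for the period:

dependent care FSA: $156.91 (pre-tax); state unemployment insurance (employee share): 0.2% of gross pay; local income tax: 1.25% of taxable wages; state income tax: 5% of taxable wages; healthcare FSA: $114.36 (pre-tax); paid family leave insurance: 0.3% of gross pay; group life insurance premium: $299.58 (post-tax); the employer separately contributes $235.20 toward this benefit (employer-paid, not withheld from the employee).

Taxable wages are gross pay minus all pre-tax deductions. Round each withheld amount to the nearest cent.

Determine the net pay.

$2,688.22

Dependent care FSA: $156.91
Healthcare FSA: $114.36
Pre-tax total = $156.91 + $114.36 = $271.27
Taxable wages = $3,476.80 − $271.27 = $3,205.53
Local income tax: $3,205.53 × 0.0125 = $40.07
State income tax: $3,205.53 × 0.05 = $160.28
Paid family leave insurance: $3,476.80 × 0.003 = $10.43
State unemployment insurance (employee share): $3,476.80 × 0.002 = $6.95
Group life insurance premium: $299.58
(Employer's $235.20 toward group life insurance premium is not withheld from the employee.)
Total deductions = $156.91 + $114.36 + $40.07 + $160.28 + $10.43 + $6.95 + $299.58 = $788.58
Net pay = $3,476.80 − $788.58 = $2,688.22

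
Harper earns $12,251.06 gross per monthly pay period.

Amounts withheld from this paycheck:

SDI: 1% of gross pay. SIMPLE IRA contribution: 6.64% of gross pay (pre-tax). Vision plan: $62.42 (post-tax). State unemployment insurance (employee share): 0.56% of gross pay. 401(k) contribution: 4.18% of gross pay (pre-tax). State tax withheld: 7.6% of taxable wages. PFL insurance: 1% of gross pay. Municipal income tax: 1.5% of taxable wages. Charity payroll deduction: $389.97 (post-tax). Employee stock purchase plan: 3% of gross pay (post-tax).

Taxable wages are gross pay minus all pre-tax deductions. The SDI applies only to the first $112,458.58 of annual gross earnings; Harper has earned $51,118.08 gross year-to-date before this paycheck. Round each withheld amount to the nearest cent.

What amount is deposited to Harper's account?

$8,797.73

401(k) contribution: $12,251.06 × 0.0418 = $512.09
SIMPLE IRA contribution: $12,251.06 × 0.0664 = $813.47
Pre-tax total = $512.09 + $813.47 = $1,325.56
Taxable wages = $12,251.06 − $1,325.56 = $10,925.50
Municipal income tax: $10,925.50 × 0.015 = $163.88
State tax withheld: $10,925.50 × 0.076 = $830.34
SDI: cap not yet reached, full $12,251.06 is subject → $12,251.06 × 0.01 = $122.51
PFL insurance: $12,251.06 × 0.01 = $122.51
State unemployment insurance (employee share): $12,251.06 × 0.0056 = $68.61
Vision plan: $62.42
Employee stock purchase plan: $12,251.06 × 0.03 = $367.53
Charity payroll deduction: $389.97
Total deductions = $512.09 + $813.47 + $163.88 + $830.34 + $122.51 + $122.51 + $68.61 + $62.42 + $367.53 + $389.97 = $3,453.33
Net pay = $12,251.06 − $3,453.33 = $8,797.73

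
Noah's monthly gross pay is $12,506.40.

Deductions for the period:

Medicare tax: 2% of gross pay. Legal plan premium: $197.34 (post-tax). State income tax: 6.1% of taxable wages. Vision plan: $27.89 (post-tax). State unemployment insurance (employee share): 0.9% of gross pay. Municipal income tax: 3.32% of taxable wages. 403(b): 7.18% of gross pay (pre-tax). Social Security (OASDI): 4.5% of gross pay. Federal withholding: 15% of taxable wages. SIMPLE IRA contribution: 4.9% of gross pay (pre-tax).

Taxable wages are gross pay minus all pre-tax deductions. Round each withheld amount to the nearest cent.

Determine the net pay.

$7,159.80

403(b): $12,506.40 × 0.0718 = $897.96
SIMPLE IRA contribution: $12,506.40 × 0.049 = $612.81
Pre-tax total = $897.96 + $612.81 = $1,510.77
Taxable wages = $12,506.40 − $1,510.77 = $10,995.63
State income tax: $10,995.63 × 0.061 = $670.73
Municipal income tax: $10,995.63 × 0.0332 = $365.05
Federal withholding: $10,995.63 × 0.15 = $1,649.34
Social Security (OASDI): $12,506.40 × 0.045 = $562.79
Medicare tax: $12,506.40 × 0.02 = $250.13
State unemployment insurance (employee share): $12,506.40 × 0.009 = $112.56
Vision plan: $27.89
Legal plan premium: $197.34
Total deductions = $897.96 + $612.81 + $670.73 + $365.05 + $1,649.34 + $562.79 + $250.13 + $112.56 + $27.89 + $197.34 = $5,346.60
Net pay = $12,506.40 − $5,346.60 = $7,159.80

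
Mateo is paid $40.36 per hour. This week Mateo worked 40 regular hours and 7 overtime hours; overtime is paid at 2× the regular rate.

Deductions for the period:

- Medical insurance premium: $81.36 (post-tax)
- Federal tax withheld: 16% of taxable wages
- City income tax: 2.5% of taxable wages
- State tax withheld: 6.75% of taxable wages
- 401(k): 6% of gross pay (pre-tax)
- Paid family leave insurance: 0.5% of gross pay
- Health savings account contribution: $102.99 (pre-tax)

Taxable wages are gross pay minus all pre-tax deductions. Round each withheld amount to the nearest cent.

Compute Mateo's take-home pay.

Regular pay: 40 × $40.36 = $1,614.40
Overtime pay: 7 × $40.36 × 2 = $565.04
Gross pay = $1,614.40 + $565.04 = $2,179.44
Health savings account contribution: $102.99
401(k): $2,179.44 × 0.06 = $130.77
Pre-tax total = $102.99 + $130.77 = $233.76
Taxable wages = $2,179.44 − $233.76 = $1,945.68
City income tax: $1,945.68 × 0.025 = $48.64
Federal tax withheld: $1,945.68 × 0.16 = $311.31
State tax withheld: $1,945.68 × 0.0675 = $131.33
Paid family leave insurance: $2,179.44 × 0.005 = $10.90
Medical insurance premium: $81.36
Total deductions = $102.99 + $130.77 + $48.64 + $311.31 + $131.33 + $10.90 + $81.36 = $817.30
Net pay = $2,179.44 − $817.30 = $1,362.14

$1,362.14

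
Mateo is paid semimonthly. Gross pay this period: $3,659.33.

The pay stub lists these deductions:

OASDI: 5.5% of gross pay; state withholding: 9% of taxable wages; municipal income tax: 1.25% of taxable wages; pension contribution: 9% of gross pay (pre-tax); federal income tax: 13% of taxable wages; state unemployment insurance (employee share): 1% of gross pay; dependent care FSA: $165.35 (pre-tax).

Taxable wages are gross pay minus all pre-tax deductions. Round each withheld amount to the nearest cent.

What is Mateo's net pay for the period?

Pension contribution: $3,659.33 × 0.09 = $329.34
Dependent care FSA: $165.35
Pre-tax total = $329.34 + $165.35 = $494.69
Taxable wages = $3,659.33 − $494.69 = $3,164.64
State withholding: $3,164.64 × 0.09 = $284.82
Federal income tax: $3,164.64 × 0.13 = $411.40
Municipal income tax: $3,164.64 × 0.0125 = $39.56
OASDI: $3,659.33 × 0.055 = $201.26
State unemployment insurance (employee share): $3,659.33 × 0.01 = $36.59
Total deductions = $329.34 + $165.35 + $284.82 + $411.40 + $39.56 + $201.26 + $36.59 = $1,468.32
Net pay = $3,659.33 − $1,468.32 = $2,191.01

$2,191.01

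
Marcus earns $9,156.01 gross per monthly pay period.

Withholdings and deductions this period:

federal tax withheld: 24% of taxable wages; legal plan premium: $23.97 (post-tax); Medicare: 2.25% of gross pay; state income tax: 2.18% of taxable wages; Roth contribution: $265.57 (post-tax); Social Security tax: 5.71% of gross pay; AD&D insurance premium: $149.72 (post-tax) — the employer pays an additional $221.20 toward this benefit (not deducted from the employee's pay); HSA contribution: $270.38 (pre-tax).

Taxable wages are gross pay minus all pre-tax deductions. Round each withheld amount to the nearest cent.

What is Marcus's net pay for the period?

$5,391.29

HSA contribution: $270.38
Taxable wages = $9,156.01 − $270.38 = $8,885.63
State income tax: $8,885.63 × 0.0218 = $193.71
Federal tax withheld: $8,885.63 × 0.24 = $2,132.55
Medicare: $9,156.01 × 0.0225 = $206.01
Social Security tax: $9,156.01 × 0.0571 = $522.81
AD&D insurance premium: $149.72
Legal plan premium: $23.97
Roth contribution: $265.57
(Employer's $221.20 toward AD&D insurance premium is not withheld from the employee.)
Total deductions = $270.38 + $193.71 + $2,132.55 + $206.01 + $522.81 + $149.72 + $23.97 + $265.57 = $3,764.72
Net pay = $9,156.01 − $3,764.72 = $5,391.29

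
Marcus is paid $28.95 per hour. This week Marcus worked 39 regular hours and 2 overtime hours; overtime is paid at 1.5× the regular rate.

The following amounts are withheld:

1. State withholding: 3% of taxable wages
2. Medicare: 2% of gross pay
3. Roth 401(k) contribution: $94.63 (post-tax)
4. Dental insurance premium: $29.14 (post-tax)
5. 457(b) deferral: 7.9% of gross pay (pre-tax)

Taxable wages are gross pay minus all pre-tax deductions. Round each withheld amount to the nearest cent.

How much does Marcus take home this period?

Regular pay: 39 × $28.95 = $1,129.05
Overtime pay: 2 × $28.95 × 1.5 = $86.85
Gross pay = $1,129.05 + $86.85 = $1,215.90
457(b) deferral: $1,215.90 × 0.079 = $96.06
Taxable wages = $1,215.90 − $96.06 = $1,119.84
State withholding: $1,119.84 × 0.03 = $33.60
Medicare: $1,215.90 × 0.02 = $24.32
Dental insurance premium: $29.14
Roth 401(k) contribution: $94.63
Total deductions = $96.06 + $33.60 + $24.32 + $29.14 + $94.63 = $277.75
Net pay = $1,215.90 − $277.75 = $938.15

$938.15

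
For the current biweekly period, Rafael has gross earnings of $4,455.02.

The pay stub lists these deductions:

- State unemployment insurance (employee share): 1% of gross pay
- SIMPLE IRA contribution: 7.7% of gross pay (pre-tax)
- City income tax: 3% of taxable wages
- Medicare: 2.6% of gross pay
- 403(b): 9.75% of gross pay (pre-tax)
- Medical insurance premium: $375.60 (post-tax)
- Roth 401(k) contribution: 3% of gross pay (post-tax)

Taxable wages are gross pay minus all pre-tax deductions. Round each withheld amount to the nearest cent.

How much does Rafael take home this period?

$2,897.66

SIMPLE IRA contribution: $4,455.02 × 0.077 = $343.04
403(b): $4,455.02 × 0.0975 = $434.36
Pre-tax total = $343.04 + $434.36 = $777.40
Taxable wages = $4,455.02 − $777.40 = $3,677.62
City income tax: $3,677.62 × 0.03 = $110.33
State unemployment insurance (employee share): $4,455.02 × 0.01 = $44.55
Medicare: $4,455.02 × 0.026 = $115.83
Roth 401(k) contribution: $4,455.02 × 0.03 = $133.65
Medical insurance premium: $375.60
Total deductions = $343.04 + $434.36 + $110.33 + $44.55 + $115.83 + $133.65 + $375.60 = $1,557.36
Net pay = $4,455.02 − $1,557.36 = $2,897.66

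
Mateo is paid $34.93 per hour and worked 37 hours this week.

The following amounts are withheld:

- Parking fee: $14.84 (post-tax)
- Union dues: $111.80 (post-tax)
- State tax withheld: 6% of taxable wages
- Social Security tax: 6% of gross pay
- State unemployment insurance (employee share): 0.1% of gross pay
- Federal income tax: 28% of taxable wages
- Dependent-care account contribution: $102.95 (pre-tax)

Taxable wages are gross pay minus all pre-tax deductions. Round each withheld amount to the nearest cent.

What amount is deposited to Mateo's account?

$579.57

Gross pay: 37 × $34.93 = $1,292.41
Dependent-care account contribution: $102.95
Taxable wages = $1,292.41 − $102.95 = $1,189.46
Federal income tax: $1,189.46 × 0.28 = $333.05
State tax withheld: $1,189.46 × 0.06 = $71.37
Social Security tax: $1,292.41 × 0.06 = $77.54
State unemployment insurance (employee share): $1,292.41 × 0.001 = $1.29
Parking fee: $14.84
Union dues: $111.80
Total deductions = $102.95 + $333.05 + $71.37 + $77.54 + $1.29 + $14.84 + $111.80 = $712.84
Net pay = $1,292.41 − $712.84 = $579.57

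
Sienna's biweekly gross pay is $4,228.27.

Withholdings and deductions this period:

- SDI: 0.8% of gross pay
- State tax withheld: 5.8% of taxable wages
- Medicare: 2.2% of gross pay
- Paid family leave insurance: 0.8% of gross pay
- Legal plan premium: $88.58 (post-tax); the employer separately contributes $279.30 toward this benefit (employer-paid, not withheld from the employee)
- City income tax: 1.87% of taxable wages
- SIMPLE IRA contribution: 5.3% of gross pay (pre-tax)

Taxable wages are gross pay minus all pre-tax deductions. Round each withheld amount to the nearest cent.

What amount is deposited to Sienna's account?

$3,447.79

SIMPLE IRA contribution: $4,228.27 × 0.053 = $224.10
Taxable wages = $4,228.27 − $224.10 = $4,004.17
State tax withheld: $4,004.17 × 0.058 = $232.24
City income tax: $4,004.17 × 0.0187 = $74.88
Paid family leave insurance: $4,228.27 × 0.008 = $33.83
SDI: $4,228.27 × 0.008 = $33.83
Medicare: $4,228.27 × 0.022 = $93.02
Legal plan premium: $88.58
(Employer's $279.30 toward legal plan premium is not withheld from the employee.)
Total deductions = $224.10 + $232.24 + $74.88 + $33.83 + $33.83 + $93.02 + $88.58 = $780.48
Net pay = $4,228.27 − $780.48 = $3,447.79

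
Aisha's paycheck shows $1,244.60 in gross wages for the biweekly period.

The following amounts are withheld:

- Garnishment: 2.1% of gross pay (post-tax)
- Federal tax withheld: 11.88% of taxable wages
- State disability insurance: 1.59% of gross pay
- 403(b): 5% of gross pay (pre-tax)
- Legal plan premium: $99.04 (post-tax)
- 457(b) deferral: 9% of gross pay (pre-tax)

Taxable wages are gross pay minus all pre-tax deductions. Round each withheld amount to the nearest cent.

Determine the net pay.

$798.23

403(b): $1,244.60 × 0.05 = $62.23
457(b) deferral: $1,244.60 × 0.09 = $112.01
Pre-tax total = $62.23 + $112.01 = $174.24
Taxable wages = $1,244.60 − $174.24 = $1,070.36
Federal tax withheld: $1,070.36 × 0.1188 = $127.16
State disability insurance: $1,244.60 × 0.0159 = $19.79
Legal plan premium: $99.04
Garnishment: $1,244.60 × 0.021 = $26.14
Total deductions = $62.23 + $112.01 + $127.16 + $19.79 + $99.04 + $26.14 = $446.37
Net pay = $1,244.60 − $446.37 = $798.23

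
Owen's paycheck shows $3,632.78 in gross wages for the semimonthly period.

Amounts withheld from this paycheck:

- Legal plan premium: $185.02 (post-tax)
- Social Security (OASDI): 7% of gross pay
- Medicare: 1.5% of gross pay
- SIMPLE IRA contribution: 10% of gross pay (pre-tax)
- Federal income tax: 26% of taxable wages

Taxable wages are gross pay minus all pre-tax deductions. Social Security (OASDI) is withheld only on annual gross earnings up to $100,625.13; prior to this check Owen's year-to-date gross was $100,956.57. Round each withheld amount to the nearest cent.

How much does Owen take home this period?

$2,179.92

SIMPLE IRA contribution: $3,632.78 × 0.1 = $363.28
Taxable wages = $3,632.78 − $363.28 = $3,269.50
Federal income tax: $3,269.50 × 0.26 = $850.07
Medicare: $3,632.78 × 0.015 = $54.49
Social Security (OASDI): annual cap $100,625.13 already reached (YTD $100,956.57), so $0.00
Legal plan premium: $185.02
Total deductions = $363.28 + $850.07 + $54.49 + $0.00 + $185.02 = $1,452.86
Net pay = $3,632.78 − $1,452.86 = $2,179.92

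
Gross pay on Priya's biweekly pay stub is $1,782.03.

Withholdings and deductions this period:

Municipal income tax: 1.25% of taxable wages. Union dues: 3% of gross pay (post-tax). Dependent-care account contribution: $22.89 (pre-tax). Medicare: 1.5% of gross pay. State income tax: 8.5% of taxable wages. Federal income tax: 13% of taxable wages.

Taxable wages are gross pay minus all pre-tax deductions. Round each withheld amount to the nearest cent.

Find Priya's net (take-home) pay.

$1,278.74

Dependent-care account contribution: $22.89
Taxable wages = $1,782.03 − $22.89 = $1,759.14
Federal income tax: $1,759.14 × 0.13 = $228.69
State income tax: $1,759.14 × 0.085 = $149.53
Municipal income tax: $1,759.14 × 0.0125 = $21.99
Medicare: $1,782.03 × 0.015 = $26.73
Union dues: $1,782.03 × 0.03 = $53.46
Total deductions = $22.89 + $228.69 + $149.53 + $21.99 + $26.73 + $53.46 = $503.29
Net pay = $1,782.03 − $503.29 = $1,278.74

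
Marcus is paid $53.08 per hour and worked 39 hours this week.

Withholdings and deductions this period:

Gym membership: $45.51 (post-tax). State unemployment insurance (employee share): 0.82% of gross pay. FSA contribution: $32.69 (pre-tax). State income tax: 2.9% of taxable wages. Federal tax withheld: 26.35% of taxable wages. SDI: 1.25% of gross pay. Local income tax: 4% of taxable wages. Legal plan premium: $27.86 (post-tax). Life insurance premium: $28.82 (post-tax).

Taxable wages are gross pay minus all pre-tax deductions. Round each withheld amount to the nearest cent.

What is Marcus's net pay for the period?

$1,214.94

Gross pay: 39 × $53.08 = $2,070.12
FSA contribution: $32.69
Taxable wages = $2,070.12 − $32.69 = $2,037.43
Federal tax withheld: $2,037.43 × 0.2635 = $536.86
State income tax: $2,037.43 × 0.029 = $59.09
Local income tax: $2,037.43 × 0.04 = $81.50
State unemployment insurance (employee share): $2,070.12 × 0.0082 = $16.97
SDI: $2,070.12 × 0.0125 = $25.88
Life insurance premium: $28.82
Gym membership: $45.51
Legal plan premium: $27.86
Total deductions = $32.69 + $536.86 + $59.09 + $81.50 + $16.97 + $25.88 + $28.82 + $45.51 + $27.86 = $855.18
Net pay = $2,070.12 − $855.18 = $1,214.94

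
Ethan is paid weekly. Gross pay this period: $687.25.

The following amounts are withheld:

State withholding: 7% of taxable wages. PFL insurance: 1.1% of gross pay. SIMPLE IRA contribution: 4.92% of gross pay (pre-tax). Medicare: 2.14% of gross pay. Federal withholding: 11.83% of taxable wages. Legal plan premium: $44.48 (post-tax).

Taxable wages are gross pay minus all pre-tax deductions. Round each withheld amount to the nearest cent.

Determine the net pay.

SIMPLE IRA contribution: $687.25 × 0.0492 = $33.81
Taxable wages = $687.25 − $33.81 = $653.44
Federal withholding: $653.44 × 0.1183 = $77.30
State withholding: $653.44 × 0.07 = $45.74
Medicare: $687.25 × 0.0214 = $14.71
PFL insurance: $687.25 × 0.011 = $7.56
Legal plan premium: $44.48
Total deductions = $33.81 + $77.30 + $45.74 + $14.71 + $7.56 + $44.48 = $223.60
Net pay = $687.25 − $223.60 = $463.65

$463.65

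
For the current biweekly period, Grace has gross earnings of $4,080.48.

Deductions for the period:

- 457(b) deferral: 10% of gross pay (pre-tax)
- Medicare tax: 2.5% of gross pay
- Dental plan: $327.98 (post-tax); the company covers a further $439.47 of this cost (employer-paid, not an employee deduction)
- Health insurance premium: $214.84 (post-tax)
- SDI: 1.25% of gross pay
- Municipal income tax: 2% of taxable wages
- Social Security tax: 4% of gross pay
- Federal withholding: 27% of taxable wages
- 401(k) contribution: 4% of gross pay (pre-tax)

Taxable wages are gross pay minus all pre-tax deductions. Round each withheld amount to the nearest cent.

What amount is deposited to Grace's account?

$1,632.48

401(k) contribution: $4,080.48 × 0.04 = $163.22
457(b) deferral: $4,080.48 × 0.1 = $408.05
Pre-tax total = $163.22 + $408.05 = $571.27
Taxable wages = $4,080.48 − $571.27 = $3,509.21
Municipal income tax: $3,509.21 × 0.02 = $70.18
Federal withholding: $3,509.21 × 0.27 = $947.49
Medicare tax: $4,080.48 × 0.025 = $102.01
SDI: $4,080.48 × 0.0125 = $51.01
Social Security tax: $4,080.48 × 0.04 = $163.22
Dental plan: $327.98
Health insurance premium: $214.84
(Employer's $439.47 toward dental plan is not withheld from the employee.)
Total deductions = $163.22 + $408.05 + $70.18 + $947.49 + $102.01 + $51.01 + $163.22 + $327.98 + $214.84 = $2,448.00
Net pay = $4,080.48 − $2,448.00 = $1,632.48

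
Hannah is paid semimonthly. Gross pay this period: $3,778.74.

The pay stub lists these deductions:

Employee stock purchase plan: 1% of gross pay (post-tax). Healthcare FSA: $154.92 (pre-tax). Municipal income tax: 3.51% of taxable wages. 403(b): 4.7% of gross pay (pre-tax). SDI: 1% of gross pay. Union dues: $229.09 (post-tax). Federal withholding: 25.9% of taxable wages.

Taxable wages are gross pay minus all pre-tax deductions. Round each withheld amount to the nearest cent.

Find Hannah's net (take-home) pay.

$2,128.02

Healthcare FSA: $154.92
403(b): $3,778.74 × 0.047 = $177.60
Pre-tax total = $154.92 + $177.60 = $332.52
Taxable wages = $3,778.74 − $332.52 = $3,446.22
Municipal income tax: $3,446.22 × 0.0351 = $120.96
Federal withholding: $3,446.22 × 0.259 = $892.57
SDI: $3,778.74 × 0.01 = $37.79
Employee stock purchase plan: $3,778.74 × 0.01 = $37.79
Union dues: $229.09
Total deductions = $154.92 + $177.60 + $120.96 + $892.57 + $37.79 + $37.79 + $229.09 = $1,650.72
Net pay = $3,778.74 − $1,650.72 = $2,128.02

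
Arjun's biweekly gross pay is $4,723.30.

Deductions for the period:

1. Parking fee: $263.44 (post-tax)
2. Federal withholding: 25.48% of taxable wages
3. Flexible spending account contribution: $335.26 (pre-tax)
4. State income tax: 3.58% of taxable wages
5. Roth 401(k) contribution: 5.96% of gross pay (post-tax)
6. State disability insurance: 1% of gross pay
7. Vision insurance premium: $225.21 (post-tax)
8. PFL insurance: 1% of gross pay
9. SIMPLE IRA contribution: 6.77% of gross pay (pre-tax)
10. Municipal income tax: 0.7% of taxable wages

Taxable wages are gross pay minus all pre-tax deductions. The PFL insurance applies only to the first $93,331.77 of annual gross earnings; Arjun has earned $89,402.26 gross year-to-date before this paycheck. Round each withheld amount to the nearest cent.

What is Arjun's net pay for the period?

SIMPLE IRA contribution: $4,723.30 × 0.0677 = $319.77
Flexible spending account contribution: $335.26
Pre-tax total = $319.77 + $335.26 = $655.03
Taxable wages = $4,723.30 − $655.03 = $4,068.27
Municipal income tax: $4,068.27 × 0.007 = $28.48
State income tax: $4,068.27 × 0.0358 = $145.64
Federal withholding: $4,068.27 × 0.2548 = $1,036.60
State disability insurance: $4,723.30 × 0.01 = $47.23
PFL insurance: only $93,331.77 − $89,402.26 = $3,929.51 of this check is subject → $3,929.51 × 0.01 = $39.30
Vision insurance premium: $225.21
Roth 401(k) contribution: $4,723.30 × 0.0596 = $281.51
Parking fee: $263.44
Total deductions = $319.77 + $335.26 + $28.48 + $145.64 + $1,036.60 + $47.23 + $39.30 + $225.21 + $281.51 + $263.44 = $2,722.44
Net pay = $4,723.30 − $2,722.44 = $2,000.86

$2,000.86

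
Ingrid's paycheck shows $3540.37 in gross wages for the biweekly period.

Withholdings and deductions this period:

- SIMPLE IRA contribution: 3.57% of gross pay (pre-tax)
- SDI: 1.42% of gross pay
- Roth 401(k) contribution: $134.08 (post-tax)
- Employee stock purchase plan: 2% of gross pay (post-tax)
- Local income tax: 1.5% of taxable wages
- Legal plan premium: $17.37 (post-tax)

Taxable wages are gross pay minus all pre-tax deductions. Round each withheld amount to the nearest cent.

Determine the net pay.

SIMPLE IRA contribution: $3540.37 × 0.0357 = $126.39
Taxable wages = $3540.37 − $126.39 = $3413.98
Local income tax: $3413.98 × 0.015 = $51.21
SDI: $3540.37 × 0.0142 = $50.27
Roth 401(k) contribution: $134.08
Employee stock purchase plan: $3540.37 × 0.02 = $70.81
Legal plan premium: $17.37
Total deductions = $126.39 + $51.21 + $50.27 + $134.08 + $70.81 + $17.37 = $450.13
Net pay = $3540.37 − $450.13 = $3090.24

$3090.24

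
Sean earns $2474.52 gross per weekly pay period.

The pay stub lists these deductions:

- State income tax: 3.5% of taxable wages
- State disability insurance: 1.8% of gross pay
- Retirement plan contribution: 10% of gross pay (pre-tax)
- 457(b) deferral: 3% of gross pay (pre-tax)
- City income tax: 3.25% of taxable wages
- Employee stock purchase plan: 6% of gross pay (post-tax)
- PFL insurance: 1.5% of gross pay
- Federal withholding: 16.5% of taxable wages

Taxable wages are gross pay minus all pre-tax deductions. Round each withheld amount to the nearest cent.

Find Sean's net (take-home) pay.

$1422.16

Retirement plan contribution: $2474.52 × 0.1 = $247.45
457(b) deferral: $2474.52 × 0.03 = $74.24
Pre-tax total = $247.45 + $74.24 = $321.69
Taxable wages = $2474.52 − $321.69 = $2152.83
State income tax: $2152.83 × 0.035 = $75.35
City income tax: $2152.83 × 0.0325 = $69.97
Federal withholding: $2152.83 × 0.165 = $355.22
State disability insurance: $2474.52 × 0.018 = $44.54
PFL insurance: $2474.52 × 0.015 = $37.12
Employee stock purchase plan: $2474.52 × 0.06 = $148.47
Total deductions = $247.45 + $74.24 + $75.35 + $69.97 + $355.22 + $44.54 + $37.12 + $148.47 = $1052.36
Net pay = $2474.52 − $1052.36 = $1422.16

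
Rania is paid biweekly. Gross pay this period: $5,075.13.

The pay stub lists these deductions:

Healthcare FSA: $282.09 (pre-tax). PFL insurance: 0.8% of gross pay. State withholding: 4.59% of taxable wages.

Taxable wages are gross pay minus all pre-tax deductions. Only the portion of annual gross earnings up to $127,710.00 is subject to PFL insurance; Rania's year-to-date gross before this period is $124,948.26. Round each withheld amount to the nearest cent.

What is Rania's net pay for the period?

$4,550.95

Healthcare FSA: $282.09
Taxable wages = $5,075.13 − $282.09 = $4,793.04
State withholding: $4,793.04 × 0.0459 = $220.00
PFL insurance: only $127,710.00 − $124,948.26 = $2,761.74 of this check is subject → $2,761.74 × 0.008 = $22.09
Total deductions = $282.09 + $220.00 + $22.09 = $524.18
Net pay = $5,075.13 − $524.18 = $4,550.95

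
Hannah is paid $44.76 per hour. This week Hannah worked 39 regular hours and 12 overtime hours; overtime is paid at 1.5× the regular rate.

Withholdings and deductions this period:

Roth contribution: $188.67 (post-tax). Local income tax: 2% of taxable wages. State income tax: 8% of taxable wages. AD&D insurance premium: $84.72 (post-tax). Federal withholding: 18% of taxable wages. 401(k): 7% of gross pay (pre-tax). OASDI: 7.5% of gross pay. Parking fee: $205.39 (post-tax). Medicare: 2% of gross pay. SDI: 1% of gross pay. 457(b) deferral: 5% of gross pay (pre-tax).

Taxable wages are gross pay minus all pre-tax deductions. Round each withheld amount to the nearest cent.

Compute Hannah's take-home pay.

Regular pay: 39 × $44.76 = $1,745.64
Overtime pay: 12 × $44.76 × 1.5 = $805.68
Gross pay = $1,745.64 + $805.68 = $2,551.32
401(k): $2,551.32 × 0.07 = $178.59
457(b) deferral: $2,551.32 × 0.05 = $127.57
Pre-tax total = $178.59 + $127.57 = $306.16
Taxable wages = $2,551.32 − $306.16 = $2,245.16
Federal withholding: $2,245.16 × 0.18 = $404.13
Local income tax: $2,245.16 × 0.02 = $44.90
State income tax: $2,245.16 × 0.08 = $179.61
OASDI: $2,551.32 × 0.075 = $191.35
Medicare: $2,551.32 × 0.02 = $51.03
SDI: $2,551.32 × 0.01 = $25.51
Parking fee: $205.39
AD&D insurance premium: $84.72
Roth contribution: $188.67
Total deductions = $178.59 + $127.57 + $404.13 + $44.90 + $179.61 + $191.35 + $51.03 + $25.51 + $205.39 + $84.72 + $188.67 = $1,681.47
Net pay = $2,551.32 − $1,681.47 = $869.85

$869.85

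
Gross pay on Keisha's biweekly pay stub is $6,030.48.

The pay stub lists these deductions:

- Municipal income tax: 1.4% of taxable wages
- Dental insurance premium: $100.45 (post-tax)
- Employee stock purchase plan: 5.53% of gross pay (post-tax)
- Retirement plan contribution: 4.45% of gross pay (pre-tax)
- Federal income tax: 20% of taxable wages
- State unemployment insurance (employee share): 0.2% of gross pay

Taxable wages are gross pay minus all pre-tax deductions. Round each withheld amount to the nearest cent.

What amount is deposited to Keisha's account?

Retirement plan contribution: $6,030.48 × 0.0445 = $268.36
Taxable wages = $6,030.48 − $268.36 = $5,762.12
Municipal income tax: $5,762.12 × 0.014 = $80.67
Federal income tax: $5,762.12 × 0.2 = $1,152.42
State unemployment insurance (employee share): $6,030.48 × 0.002 = $12.06
Employee stock purchase plan: $6,030.48 × 0.0553 = $333.49
Dental insurance premium: $100.45
Total deductions = $268.36 + $80.67 + $1,152.42 + $12.06 + $333.49 + $100.45 = $1,947.45
Net pay = $6,030.48 − $1,947.45 = $4,083.03

$4,083.03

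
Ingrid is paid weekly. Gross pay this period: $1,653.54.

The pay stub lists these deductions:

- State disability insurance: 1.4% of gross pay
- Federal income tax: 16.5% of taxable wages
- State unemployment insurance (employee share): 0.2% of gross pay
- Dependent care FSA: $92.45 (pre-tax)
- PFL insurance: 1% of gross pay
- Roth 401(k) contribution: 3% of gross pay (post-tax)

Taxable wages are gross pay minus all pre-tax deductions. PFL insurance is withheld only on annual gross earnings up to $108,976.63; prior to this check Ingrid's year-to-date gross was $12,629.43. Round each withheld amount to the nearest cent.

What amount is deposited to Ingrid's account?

$1,210.90

Dependent care FSA: $92.45
Taxable wages = $1,653.54 − $92.45 = $1,561.09
Federal income tax: $1,561.09 × 0.165 = $257.58
State unemployment insurance (employee share): $1,653.54 × 0.002 = $3.31
PFL insurance: cap not yet reached, full $1,653.54 is subject → $1,653.54 × 0.01 = $16.54
State disability insurance: $1,653.54 × 0.014 = $23.15
Roth 401(k) contribution: $1,653.54 × 0.03 = $49.61
Total deductions = $92.45 + $257.58 + $3.31 + $16.54 + $23.15 + $49.61 = $442.64
Net pay = $1,653.54 − $442.64 = $1,210.90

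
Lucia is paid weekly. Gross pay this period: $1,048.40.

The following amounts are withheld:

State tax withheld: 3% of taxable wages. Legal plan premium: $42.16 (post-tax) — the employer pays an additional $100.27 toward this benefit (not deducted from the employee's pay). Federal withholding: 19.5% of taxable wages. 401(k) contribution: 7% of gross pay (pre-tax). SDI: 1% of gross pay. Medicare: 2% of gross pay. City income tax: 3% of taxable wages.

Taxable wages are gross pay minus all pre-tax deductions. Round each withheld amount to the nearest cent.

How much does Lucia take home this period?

401(k) contribution: $1,048.40 × 0.07 = $73.39
Taxable wages = $1,048.40 − $73.39 = $975.01
State tax withheld: $975.01 × 0.03 = $29.25
Federal withholding: $975.01 × 0.195 = $190.13
City income tax: $975.01 × 0.03 = $29.25
SDI: $1,048.40 × 0.01 = $10.48
Medicare: $1,048.40 × 0.02 = $20.97
Legal plan premium: $42.16
(Employer's $100.27 toward legal plan premium is not withheld from the employee.)
Total deductions = $73.39 + $29.25 + $190.13 + $29.25 + $10.48 + $20.97 + $42.16 = $395.63
Net pay = $1,048.40 − $395.63 = $652.77

$652.77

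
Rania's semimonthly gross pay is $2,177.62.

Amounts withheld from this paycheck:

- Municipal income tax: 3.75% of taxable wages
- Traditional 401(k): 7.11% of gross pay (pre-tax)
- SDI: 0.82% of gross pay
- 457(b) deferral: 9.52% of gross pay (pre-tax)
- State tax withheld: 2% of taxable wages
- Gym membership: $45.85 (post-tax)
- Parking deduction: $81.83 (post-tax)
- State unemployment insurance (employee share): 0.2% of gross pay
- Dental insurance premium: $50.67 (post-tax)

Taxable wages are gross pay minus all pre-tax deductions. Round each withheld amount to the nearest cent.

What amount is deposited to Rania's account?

Traditional 401(k): $2,177.62 × 0.0711 = $154.83
457(b) deferral: $2,177.62 × 0.0952 = $207.31
Pre-tax total = $154.83 + $207.31 = $362.14
Taxable wages = $2,177.62 − $362.14 = $1,815.48
State tax withheld: $1,815.48 × 0.02 = $36.31
Municipal income tax: $1,815.48 × 0.0375 = $68.08
SDI: $2,177.62 × 0.0082 = $17.86
State unemployment insurance (employee share): $2,177.62 × 0.002 = $4.36
Parking deduction: $81.83
Gym membership: $45.85
Dental insurance premium: $50.67
Total deductions = $154.83 + $207.31 + $36.31 + $68.08 + $17.86 + $4.36 + $81.83 + $45.85 + $50.67 = $667.10
Net pay = $2,177.62 − $667.10 = $1,510.52

$1,510.52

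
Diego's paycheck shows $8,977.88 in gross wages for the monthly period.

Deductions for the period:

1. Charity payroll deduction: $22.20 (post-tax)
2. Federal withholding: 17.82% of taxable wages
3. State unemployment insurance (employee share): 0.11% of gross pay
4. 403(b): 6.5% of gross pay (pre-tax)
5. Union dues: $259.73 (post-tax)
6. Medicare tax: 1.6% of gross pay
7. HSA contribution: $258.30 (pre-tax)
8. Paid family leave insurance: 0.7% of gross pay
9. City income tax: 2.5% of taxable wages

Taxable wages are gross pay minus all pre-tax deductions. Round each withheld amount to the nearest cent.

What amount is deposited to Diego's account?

$5,984.47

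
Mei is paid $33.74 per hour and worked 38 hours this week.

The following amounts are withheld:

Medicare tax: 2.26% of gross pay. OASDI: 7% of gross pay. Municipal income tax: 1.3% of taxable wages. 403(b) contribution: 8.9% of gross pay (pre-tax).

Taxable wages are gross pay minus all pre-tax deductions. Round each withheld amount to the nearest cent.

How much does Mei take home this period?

Gross pay: 38 × $33.74 = $1,282.12
403(b) contribution: $1,282.12 × 0.089 = $114.11
Taxable wages = $1,282.12 − $114.11 = $1,168.01
Municipal income tax: $1,168.01 × 0.013 = $15.18
OASDI: $1,282.12 × 0.07 = $89.75
Medicare tax: $1,282.12 × 0.0226 = $28.98
Total deductions = $114.11 + $15.18 + $89.75 + $28.98 = $248.02
Net pay = $1,282.12 − $248.02 = $1,034.10

$1,034.10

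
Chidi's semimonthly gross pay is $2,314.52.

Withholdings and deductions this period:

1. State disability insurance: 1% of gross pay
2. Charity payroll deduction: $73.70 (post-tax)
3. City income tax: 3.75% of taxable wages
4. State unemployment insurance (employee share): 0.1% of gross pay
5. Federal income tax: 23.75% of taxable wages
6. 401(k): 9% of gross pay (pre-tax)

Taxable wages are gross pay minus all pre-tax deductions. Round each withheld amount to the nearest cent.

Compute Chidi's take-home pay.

401(k): $2,314.52 × 0.09 = $208.31
Taxable wages = $2,314.52 − $208.31 = $2,106.21
Federal income tax: $2,106.21 × 0.2375 = $500.22
City income tax: $2,106.21 × 0.0375 = $78.98
State unemployment insurance (employee share): $2,314.52 × 0.001 = $2.31
State disability insurance: $2,314.52 × 0.01 = $23.15
Charity payroll deduction: $73.70
Total deductions = $208.31 + $500.22 + $78.98 + $2.31 + $23.15 + $73.70 = $886.67
Net pay = $2,314.52 − $886.67 = $1,427.85

$1,427.85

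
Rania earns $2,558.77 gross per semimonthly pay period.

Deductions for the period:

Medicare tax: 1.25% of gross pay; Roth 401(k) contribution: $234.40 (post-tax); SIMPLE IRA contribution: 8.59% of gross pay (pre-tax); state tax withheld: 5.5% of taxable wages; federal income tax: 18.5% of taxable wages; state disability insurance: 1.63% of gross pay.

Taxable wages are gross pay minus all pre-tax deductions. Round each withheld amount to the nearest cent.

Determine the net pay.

SIMPLE IRA contribution: $2,558.77 × 0.0859 = $219.80
Taxable wages = $2,558.77 − $219.80 = $2,338.97
Federal income tax: $2,338.97 × 0.185 = $432.71
State tax withheld: $2,338.97 × 0.055 = $128.64
Medicare tax: $2,558.77 × 0.0125 = $31.98
State disability insurance: $2,558.77 × 0.0163 = $41.71
Roth 401(k) contribution: $234.40
Total deductions = $219.80 + $432.71 + $128.64 + $31.98 + $41.71 + $234.40 = $1,089.24
Net pay = $2,558.77 − $1,089.24 = $1,469.53

$1,469.53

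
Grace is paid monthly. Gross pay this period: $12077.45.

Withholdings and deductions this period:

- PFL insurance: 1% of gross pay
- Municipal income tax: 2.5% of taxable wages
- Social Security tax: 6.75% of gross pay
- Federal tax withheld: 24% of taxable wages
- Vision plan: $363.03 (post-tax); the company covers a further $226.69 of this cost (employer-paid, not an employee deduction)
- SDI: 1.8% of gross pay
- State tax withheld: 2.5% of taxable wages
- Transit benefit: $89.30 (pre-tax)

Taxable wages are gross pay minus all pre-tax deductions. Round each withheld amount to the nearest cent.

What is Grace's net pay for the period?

$6995.17

Transit benefit: $89.30
Taxable wages = $12077.45 − $89.30 = $11988.15
Federal tax withheld: $11988.15 × 0.24 = $2877.16
State tax withheld: $11988.15 × 0.025 = $299.70
Municipal income tax: $11988.15 × 0.025 = $299.70
SDI: $12077.45 × 0.018 = $217.39
Social Security tax: $12077.45 × 0.0675 = $815.23
PFL insurance: $12077.45 × 0.01 = $120.77
Vision plan: $363.03
(Employer's $226.69 toward vision plan is not withheld from the employee.)
Total deductions = $89.30 + $2877.16 + $299.70 + $299.70 + $217.39 + $815.23 + $120.77 + $363.03 = $5082.28
Net pay = $12077.45 − $5082.28 = $6995.17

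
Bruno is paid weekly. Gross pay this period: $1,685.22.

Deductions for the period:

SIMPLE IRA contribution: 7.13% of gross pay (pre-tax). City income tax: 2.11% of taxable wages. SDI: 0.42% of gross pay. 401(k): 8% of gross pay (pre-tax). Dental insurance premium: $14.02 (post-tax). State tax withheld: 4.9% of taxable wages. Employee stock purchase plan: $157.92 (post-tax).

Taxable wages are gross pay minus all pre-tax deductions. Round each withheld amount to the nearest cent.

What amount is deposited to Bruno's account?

SIMPLE IRA contribution: $1,685.22 × 0.0713 = $120.16
401(k): $1,685.22 × 0.08 = $134.82
Pre-tax total = $120.16 + $134.82 = $254.98
Taxable wages = $1,685.22 − $254.98 = $1,430.24
City income tax: $1,430.24 × 0.0211 = $30.18
State tax withheld: $1,430.24 × 0.049 = $70.08
SDI: $1,685.22 × 0.0042 = $7.08
Dental insurance premium: $14.02
Employee stock purchase plan: $157.92
Total deductions = $120.16 + $134.82 + $30.18 + $70.08 + $7.08 + $14.02 + $157.92 = $534.26
Net pay = $1,685.22 − $534.26 = $1,150.96

$1,150.96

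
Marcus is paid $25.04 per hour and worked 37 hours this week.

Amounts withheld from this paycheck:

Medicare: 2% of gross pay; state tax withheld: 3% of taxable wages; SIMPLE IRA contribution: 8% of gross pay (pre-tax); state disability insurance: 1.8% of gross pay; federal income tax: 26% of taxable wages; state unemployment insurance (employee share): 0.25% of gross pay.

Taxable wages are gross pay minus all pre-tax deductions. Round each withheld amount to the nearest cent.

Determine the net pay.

Gross pay: 37 × $25.04 = $926.48
SIMPLE IRA contribution: $926.48 × 0.08 = $74.12
Taxable wages = $926.48 − $74.12 = $852.36
Federal income tax: $852.36 × 0.26 = $221.61
State tax withheld: $852.36 × 0.03 = $25.57
Medicare: $926.48 × 0.02 = $18.53
State unemployment insurance (employee share): $926.48 × 0.0025 = $2.32
State disability insurance: $926.48 × 0.018 = $16.68
Total deductions = $74.12 + $221.61 + $25.57 + $18.53 + $2.32 + $16.68 = $358.83
Net pay = $926.48 − $358.83 = $567.65

$567.65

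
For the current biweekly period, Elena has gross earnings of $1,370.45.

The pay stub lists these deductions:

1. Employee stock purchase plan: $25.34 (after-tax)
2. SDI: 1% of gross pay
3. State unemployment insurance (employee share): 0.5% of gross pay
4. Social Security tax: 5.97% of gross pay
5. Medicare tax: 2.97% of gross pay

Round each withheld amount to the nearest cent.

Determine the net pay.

Medicare tax: $1,370.45 × 0.0297 = $40.70
State unemployment insurance (employee share): $1,370.45 × 0.005 = $6.85
Social Security tax: $1,370.45 × 0.0597 = $81.82
SDI: $1,370.45 × 0.01 = $13.70
Employee stock purchase plan: $25.34
Total deductions = $40.70 + $6.85 + $81.82 + $13.70 + $25.34 = $168.41
Net pay = $1,370.45 − $168.41 = $1,202.04

$1,202.04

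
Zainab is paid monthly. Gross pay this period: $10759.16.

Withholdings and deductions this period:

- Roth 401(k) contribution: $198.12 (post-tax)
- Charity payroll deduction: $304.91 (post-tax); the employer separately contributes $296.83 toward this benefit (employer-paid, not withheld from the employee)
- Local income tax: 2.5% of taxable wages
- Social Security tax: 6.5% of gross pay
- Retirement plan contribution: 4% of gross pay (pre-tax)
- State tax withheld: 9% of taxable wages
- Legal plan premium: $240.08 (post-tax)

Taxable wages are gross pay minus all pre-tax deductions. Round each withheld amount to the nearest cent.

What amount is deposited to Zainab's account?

$7698.52

Retirement plan contribution: $10759.16 × 0.04 = $430.37
Taxable wages = $10759.16 − $430.37 = $10328.79
Local income tax: $10328.79 × 0.025 = $258.22
State tax withheld: $10328.79 × 0.09 = $929.59
Social Security tax: $10759.16 × 0.065 = $699.35
Legal plan premium: $240.08
Charity payroll deduction: $304.91
Roth 401(k) contribution: $198.12
(Employer's $296.83 toward charity payroll deduction is not withheld from the employee.)
Total deductions = $430.37 + $258.22 + $929.59 + $699.35 + $240.08 + $304.91 + $198.12 = $3060.64
Net pay = $10759.16 − $3060.64 = $7698.52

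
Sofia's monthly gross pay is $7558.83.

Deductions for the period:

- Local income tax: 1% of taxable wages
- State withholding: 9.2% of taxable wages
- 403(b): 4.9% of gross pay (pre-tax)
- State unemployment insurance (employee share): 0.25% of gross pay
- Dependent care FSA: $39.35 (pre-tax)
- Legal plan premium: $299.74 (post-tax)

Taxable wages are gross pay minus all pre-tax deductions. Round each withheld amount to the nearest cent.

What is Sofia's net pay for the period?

Dependent care FSA: $39.35
403(b): $7558.83 × 0.049 = $370.38
Pre-tax total = $39.35 + $370.38 = $409.73
Taxable wages = $7558.83 − $409.73 = $7149.10
State withholding: $7149.10 × 0.092 = $657.72
Local income tax: $7149.10 × 0.01 = $71.49
State unemployment insurance (employee share): $7558.83 × 0.0025 = $18.90
Legal plan premium: $299.74
Total deductions = $39.35 + $370.38 + $657.72 + $71.49 + $18.90 + $299.74 = $1457.58
Net pay = $7558.83 − $1457.58 = $6101.25

$6101.25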